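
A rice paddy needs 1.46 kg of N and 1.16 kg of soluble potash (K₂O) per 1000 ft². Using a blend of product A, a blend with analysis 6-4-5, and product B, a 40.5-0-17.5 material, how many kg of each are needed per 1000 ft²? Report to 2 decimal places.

21.98 kg product A, 0.35 kg product B

Per-1000 ft² balance (a = product A, b = product B):
N: 0.06·a + 0.405·b = 1.46
K₂O: 0.05·a + 0.175·b = 1.16
Eliminate b: (row1) − 0.405/0.175·(row2) → -0.0557143·a = -1.22457, so a = 21.9795.
Then b = (1.16 − 0.05·21.9795) / 0.175 = 0.348718.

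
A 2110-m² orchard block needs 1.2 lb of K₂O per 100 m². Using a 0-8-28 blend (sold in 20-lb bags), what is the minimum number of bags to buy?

5 bags

Product per 100 m² = 1.2 / 28% = 4.28571 lb.
Total product = 4.28571 × 2110 / 100 = 90.4286 lb.
Bags = ⌈90.4286 / 20⌉ = 5.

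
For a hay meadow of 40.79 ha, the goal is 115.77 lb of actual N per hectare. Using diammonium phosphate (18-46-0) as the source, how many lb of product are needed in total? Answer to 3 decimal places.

Product per hectare = 115.77 / 18% = 643.167 lb.
Total product = 643.167 × 40.79 = 26234.7683 lb.

26234.768 lb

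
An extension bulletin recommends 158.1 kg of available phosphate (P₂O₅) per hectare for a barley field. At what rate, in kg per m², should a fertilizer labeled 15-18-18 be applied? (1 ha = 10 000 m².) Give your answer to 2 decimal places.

0.09 kg of product per sq m

Product per hectare = 158.1 / 18% = 878.333 kg.
Convert to per m²: 878.333 × 0.0001 = 0.0878333 kg.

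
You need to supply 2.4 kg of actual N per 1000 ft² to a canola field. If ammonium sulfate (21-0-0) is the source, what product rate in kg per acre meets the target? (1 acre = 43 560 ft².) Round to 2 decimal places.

Product per 1000 ft² = 2.4 / 21% = 11.4286 kg.
Convert to per acre: 11.4286 × 43.56 = 497.829 kg.

497.83 kg of product per acre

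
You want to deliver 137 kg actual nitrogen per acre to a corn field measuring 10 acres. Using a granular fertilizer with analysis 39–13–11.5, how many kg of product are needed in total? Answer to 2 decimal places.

3512.82 kg

Product per acre = 137 / 39% = 351.282 kg.
Total product = 351.282 × 10 = 3512.821 kg.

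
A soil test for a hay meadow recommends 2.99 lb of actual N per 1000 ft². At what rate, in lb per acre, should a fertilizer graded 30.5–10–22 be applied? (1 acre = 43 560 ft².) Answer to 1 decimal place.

427.0 lb of product per acre

Product per 1000 ft² = 2.99 / 30.5% = 9.80328 lb.
Convert to per acre: 9.80328 × 43.56 = 427.031 lb.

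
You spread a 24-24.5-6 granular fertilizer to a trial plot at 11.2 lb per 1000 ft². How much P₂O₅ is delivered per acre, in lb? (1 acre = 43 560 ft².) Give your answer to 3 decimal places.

P₂O₅ per 1000 ft² = 11.2 × 24.5% = 2.744 lb.
Convert to per acre: 2.744 × 43.56 = 119.5286 lb.

119.529 lb P₂O₅ per acre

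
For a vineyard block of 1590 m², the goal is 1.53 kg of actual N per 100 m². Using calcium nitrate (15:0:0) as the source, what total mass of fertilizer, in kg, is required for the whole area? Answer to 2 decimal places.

Product per 100 m² = 1.53 / 15% = 10.2 kg.
Total product = 10.2 × 1590 / 100 = 162.18 kg.

162.18 kg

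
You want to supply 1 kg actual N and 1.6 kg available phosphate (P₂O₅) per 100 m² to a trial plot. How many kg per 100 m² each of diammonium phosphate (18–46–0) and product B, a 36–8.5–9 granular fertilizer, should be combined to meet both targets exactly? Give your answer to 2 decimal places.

3.27 kg diammonium phosphate, 1.14 kg product B

Let a = kg of diammonium phosphate, b = kg of product B (per 100 m²).
N: 0.18·a + 0.36·b = 1
P₂O₅: 0.46·a + 0.085·b = 1.6
Eliminate b: (row1) − 0.36/0.085·(row2) → -1.76824·a = -5.77647, so a = 3.2668.
Then b = (1.6 − 0.46·3.2668) / 0.085 = 1.14438.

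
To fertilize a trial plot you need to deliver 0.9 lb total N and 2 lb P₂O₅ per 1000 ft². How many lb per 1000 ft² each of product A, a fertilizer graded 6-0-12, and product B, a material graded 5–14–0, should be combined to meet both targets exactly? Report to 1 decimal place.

3.1 lb product A, 14.3 lb product B

With a, b = lb per 1000 ft² of product A and product B:
N: 0.06·a + 0.05·b = 0.9
P₂O₅: 0·a + 0.14·b = 2
Solving simultaneously: a = 3.09524, b = 14.2857.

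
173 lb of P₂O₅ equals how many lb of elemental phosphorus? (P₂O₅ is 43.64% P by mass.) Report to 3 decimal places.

75.497 lb P

P = 173 × 0.4364 = 75.4972 lb.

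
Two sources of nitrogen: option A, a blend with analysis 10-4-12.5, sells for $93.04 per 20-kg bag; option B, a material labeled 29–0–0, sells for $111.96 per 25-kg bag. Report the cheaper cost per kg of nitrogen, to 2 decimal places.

option A: N per bag = 20 × 10% = 2 kg; cost = 93.04 / 2 = $46.5200/kg N.
option B: N per bag = 25 × 29% = 7.25 kg; cost = 111.96 / 7.25 = $15.4428/kg N.
option B is cheaper.

$15.44 per kg N (option B)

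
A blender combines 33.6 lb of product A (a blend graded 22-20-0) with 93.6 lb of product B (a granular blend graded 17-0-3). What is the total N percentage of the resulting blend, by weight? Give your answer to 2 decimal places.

18.32% N

Total mass = 33.6 + 93.6 = 127.2 lb.
N mass = 22%×33.6 + 17%×93.6 = 23.304 lb.
% N = 23.304 / 127.2 = 18.3208%.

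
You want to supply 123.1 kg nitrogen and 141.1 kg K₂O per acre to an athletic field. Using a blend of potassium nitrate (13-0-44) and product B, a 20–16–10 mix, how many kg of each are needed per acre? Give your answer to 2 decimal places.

212.13 kg potassium nitrate, 477.61 kg product B

Let a = kg of potassium nitrate, b = kg of product B (per acre).
N: 0.13·a + 0.2·b = 123.1
K₂O: 0.44·a + 0.1·b = 141.1
Eliminate a: (row1) − 0.13/0.44·(row2) → 0.170455·b = 81.4114, so b = 477.613.
Back-substitute: a = (123.1 − 0.2·477.613) / 0.13 = 212.133.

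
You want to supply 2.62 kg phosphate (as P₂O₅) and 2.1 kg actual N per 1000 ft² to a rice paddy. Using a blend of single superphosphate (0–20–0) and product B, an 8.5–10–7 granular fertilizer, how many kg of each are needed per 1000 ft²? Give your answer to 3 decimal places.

Let a = kg of single superphosphate, b = kg of product B (per 1000 ft²).
P₂O₅: 0.2·a + 0.1·b = 2.62
N: 0·a + 0.085·b = 2.1
Solving simultaneously: a = 0.747059, b = 24.7059.

0.747 kg single superphosphate, 24.706 kg product B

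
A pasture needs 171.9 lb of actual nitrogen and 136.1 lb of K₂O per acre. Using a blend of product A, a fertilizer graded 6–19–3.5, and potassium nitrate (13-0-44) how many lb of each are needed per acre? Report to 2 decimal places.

2651.85 lb product A, 98.38 lb potassium nitrate

Let a = lb of product A, b = lb of potassium nitrate (per acre).
N: 0.06·a + 0.13·b = 171.9
K₂O: 0.035·a + 0.44·b = 136.1
Solving simultaneously: a = 2651.854, b = 98.3753.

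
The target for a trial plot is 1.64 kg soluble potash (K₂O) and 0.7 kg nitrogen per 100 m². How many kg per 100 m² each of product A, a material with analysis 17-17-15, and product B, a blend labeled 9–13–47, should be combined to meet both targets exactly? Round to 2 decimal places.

Let a = kg of product A, b = kg of product B (per 100 m²).
K₂O: 0.15·a + 0.47·b = 1.64
N: 0.17·a + 0.09·b = 0.7
Solving simultaneously: a = 2.73193, b = 2.61747.

2.73 kg product A, 2.62 kg product B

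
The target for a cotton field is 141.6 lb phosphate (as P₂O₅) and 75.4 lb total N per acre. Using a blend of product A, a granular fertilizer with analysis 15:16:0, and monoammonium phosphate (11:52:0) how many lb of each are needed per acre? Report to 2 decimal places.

391.26 lb product A, 151.92 lb monoammonium phosphate

With a, b = lb per acre of product A and monoammonium phosphate:
P₂O₅: 0.16·a + 0.52·b = 141.6
N: 0.15·a + 0.11·b = 75.4
From row1: a = (141.6 − 0.52·b) / 0.16.
Into row2: 0.15·(141.6 − 0.52·b)/0.16 + 0.11·b = 75.4 → b = 151.921, a = 391.258.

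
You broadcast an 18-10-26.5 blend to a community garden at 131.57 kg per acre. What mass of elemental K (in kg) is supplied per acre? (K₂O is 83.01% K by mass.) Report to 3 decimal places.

28.942 kg K per acre

K₂O per acre = 131.57 × 26.5% = 34.8661 kg.
Elemental K = 34.8661 × 0.8301 = 28.9423 kg per acre.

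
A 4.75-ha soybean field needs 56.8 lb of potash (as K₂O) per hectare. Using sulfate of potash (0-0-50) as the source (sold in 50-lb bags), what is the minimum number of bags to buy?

Product per hectare = 56.8 / 50% = 113.6 lb.
Total product = 113.6 × 4.75 = 539.6 lb.
Bags = ⌈539.6 / 50⌉ = 11.

11 bags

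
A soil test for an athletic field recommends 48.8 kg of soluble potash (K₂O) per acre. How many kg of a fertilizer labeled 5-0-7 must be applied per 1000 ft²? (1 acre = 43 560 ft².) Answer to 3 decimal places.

16.004 kg of product per thousand sq ft

Product per acre = 48.8 / 7% = 697.143 kg.
Convert to per 1000 ft²: 697.143 × 0.0229568 = 16.0042 kg.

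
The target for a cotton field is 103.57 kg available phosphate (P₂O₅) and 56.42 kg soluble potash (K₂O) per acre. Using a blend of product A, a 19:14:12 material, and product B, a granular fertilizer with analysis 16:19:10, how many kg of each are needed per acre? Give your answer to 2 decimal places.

Per-acre balance (a = product A, b = product B):
P₂O₅: 0.14·a + 0.19·b = 103.57
K₂O: 0.12·a + 0.1·b = 56.42
Eliminate a: (row1) − 0.14/0.12·(row2) → 0.0733333·b = 37.7467, so b = 514.727.
Back-substitute: a = (103.57 − 0.19·514.727) / 0.14 = 41.2273.

41.23 kg product A, 514.73 kg product B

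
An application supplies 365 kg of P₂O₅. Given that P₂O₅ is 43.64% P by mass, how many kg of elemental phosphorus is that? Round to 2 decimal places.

P = 365 × 0.4364 = 159.286 kg.

159.29 kg P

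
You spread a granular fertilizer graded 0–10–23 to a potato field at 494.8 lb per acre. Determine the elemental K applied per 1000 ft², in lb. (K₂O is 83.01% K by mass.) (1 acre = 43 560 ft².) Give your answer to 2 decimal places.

K₂O per acre = 494.8 × 23% = 113.804 lb.
Elemental K = 113.804 × 0.8301 = 94.4687 lb per acre.
Convert to per 1000 ft²: 94.4687 × 0.0229568 = 2.1687 lb.

2.17 lb K per thousand sq ft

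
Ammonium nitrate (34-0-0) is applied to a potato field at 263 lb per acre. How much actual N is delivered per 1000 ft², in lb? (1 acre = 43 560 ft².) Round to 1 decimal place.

nitrogen per acre = 263 × 34% = 89.42 lb.
Convert to per 1000 ft²: 89.42 × 0.0229568 = 2.0528 lb.

2.1 lb N per thousand sq ft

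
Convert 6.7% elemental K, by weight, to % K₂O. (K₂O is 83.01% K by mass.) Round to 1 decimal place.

8.1% K₂O

%K₂O = 6.7 / 0.8301 = 8.07132%.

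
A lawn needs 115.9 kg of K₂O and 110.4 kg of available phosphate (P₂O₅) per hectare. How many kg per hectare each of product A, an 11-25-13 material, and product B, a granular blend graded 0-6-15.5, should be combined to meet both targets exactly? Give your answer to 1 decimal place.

328.2 kg product A, 472.5 kg product B

Let a = kg of product A, b = kg of product B (per hectare).
K₂O: 0.13·a + 0.155·b = 115.9
P₂O₅: 0.25·a + 0.06·b = 110.4
From row1: a = (115.9 − 0.155·b) / 0.13.
Into row2: 0.25·(115.9 − 0.155·b)/0.13 + 0.06·b = 110.4 → b = 472.472, a = 328.207.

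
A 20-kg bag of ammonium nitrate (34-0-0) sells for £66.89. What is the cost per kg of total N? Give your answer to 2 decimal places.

£9.84 per kg N

N in bag = 20 × 34% = 6.8 kg.
Cost per kg N = £66.89 / 6.8 = £9.8368.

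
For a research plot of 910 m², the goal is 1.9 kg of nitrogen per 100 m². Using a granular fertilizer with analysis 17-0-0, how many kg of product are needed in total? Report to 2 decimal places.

Product per 100 m² = 1.9 / 17% = 11.1765 kg.
Total product = 11.1765 × 910 / 100 = 101.706 kg.

101.71 kg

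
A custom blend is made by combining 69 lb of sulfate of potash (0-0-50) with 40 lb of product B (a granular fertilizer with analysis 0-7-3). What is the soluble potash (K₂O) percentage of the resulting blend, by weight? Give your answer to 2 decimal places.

32.75% K₂O

Total mass = 69 + 40 = 109 lb.
K₂O mass = 50%×69 + 3%×40 = 35.7 lb.
% K₂O = 35.7 / 109 = 32.7523%.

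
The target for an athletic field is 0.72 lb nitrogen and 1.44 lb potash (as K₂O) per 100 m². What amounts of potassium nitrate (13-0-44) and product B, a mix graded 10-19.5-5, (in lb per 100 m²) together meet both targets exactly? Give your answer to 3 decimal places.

2.880 lb potassium nitrate, 3.456 lb product B

Let a = lb of potassium nitrate, b = lb of product B (per 100 m²).
N: 0.13·a + 0.1·b = 0.72
K₂O: 0.44·a + 0.05·b = 1.44
Eliminate a: (row1) − 0.13/0.44·(row2) → 0.0852273·b = 0.294545, so b = 3.456.
Back-substitute: a = (0.72 − 0.1·3.456) / 0.13 = 2.88.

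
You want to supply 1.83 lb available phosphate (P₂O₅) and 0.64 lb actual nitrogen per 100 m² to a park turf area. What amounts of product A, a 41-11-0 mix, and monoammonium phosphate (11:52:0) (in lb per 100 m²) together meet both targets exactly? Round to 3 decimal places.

0.654 lb product A, 3.381 lb monoammonium phosphate

With a, b = lb per 100 m² of product A and monoammonium phosphate:
P₂O₅: 0.11·a + 0.52·b = 1.83
N: 0.41·a + 0.11·b = 0.64
Eliminate a: (row1) − 0.11/0.41·(row2) → 0.490488·b = 1.65829, so b = 3.38091.
Back-substitute: a = (1.83 − 0.52·3.38091) / 0.11 = 0.653904.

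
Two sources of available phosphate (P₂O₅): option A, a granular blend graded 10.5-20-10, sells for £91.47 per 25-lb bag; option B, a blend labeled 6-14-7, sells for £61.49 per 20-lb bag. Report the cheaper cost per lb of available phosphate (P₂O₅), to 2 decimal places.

option A: P₂O₅ per bag = 25 × 20% = 5 lb; cost = 91.47 / 5 = £18.2940/lb P₂O₅.
option B: P₂O₅ per bag = 20 × 14% = 2.8 lb; cost = 61.49 / 2.8 = £21.9607/lb P₂O₅.
option A is cheaper.

£18.29 per lb P₂O₅ (option A)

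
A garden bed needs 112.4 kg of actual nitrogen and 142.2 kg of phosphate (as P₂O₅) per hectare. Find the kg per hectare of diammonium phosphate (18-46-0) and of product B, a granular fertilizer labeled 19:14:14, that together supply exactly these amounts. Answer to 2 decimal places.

Let a = kg of diammonium phosphate, b = kg of product B (per hectare).
N: 0.18·a + 0.19·b = 112.4
P₂O₅: 0.46·a + 0.14·b = 142.2
Eliminate b: (row1) − 0.19/0.14·(row2) → -0.444286·a = -80.5857, so a = 181.383.
Then b = (142.2 − 0.46·181.383) / 0.14 = 419.743.

181.38 kg diammonium phosphate, 419.74 kg product B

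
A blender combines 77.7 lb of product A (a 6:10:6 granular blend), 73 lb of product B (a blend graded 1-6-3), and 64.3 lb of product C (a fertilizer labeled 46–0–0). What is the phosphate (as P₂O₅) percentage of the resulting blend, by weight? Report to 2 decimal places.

Total mass = 77.7 + 73 + 64.3 = 215 lb.
P₂O₅ mass = 10%×77.7 + 6%×73 + 0%×64.3 = 12.15 lb.
% P₂O₅ = 12.15 / 215 = 5.65116%.

5.65% P₂O₅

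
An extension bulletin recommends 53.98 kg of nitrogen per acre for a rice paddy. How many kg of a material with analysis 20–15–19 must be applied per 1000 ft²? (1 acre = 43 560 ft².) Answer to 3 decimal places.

Product per acre = 53.98 / 20% = 269.9 kg.
Convert to per 1000 ft²: 269.9 × 0.0229568 = 6.19605 kg.

6.196 kg of product per thousand sq ft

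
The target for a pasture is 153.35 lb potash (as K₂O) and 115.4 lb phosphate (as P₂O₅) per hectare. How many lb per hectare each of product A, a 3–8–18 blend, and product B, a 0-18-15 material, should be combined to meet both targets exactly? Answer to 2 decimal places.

504.56 lb product A, 416.86 lb product B

Per-hectare balance (a = product A, b = product B):
K₂O: 0.18·a + 0.15·b = 153.35
P₂O₅: 0.08·a + 0.18·b = 115.4
Eliminate b: (row1) − 0.15/0.18·(row2) → 0.113333·a = 57.1833, so a = 504.559.
Then b = (115.4 − 0.08·504.559) / 0.18 = 416.863.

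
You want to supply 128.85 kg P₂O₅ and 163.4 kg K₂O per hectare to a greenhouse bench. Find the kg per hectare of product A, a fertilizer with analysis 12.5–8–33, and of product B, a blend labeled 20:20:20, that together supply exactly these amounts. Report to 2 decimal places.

With a, b = kg per hectare of product A and product B:
P₂O₅: 0.08·a + 0.2·b = 128.85
K₂O: 0.33·a + 0.2·b = 163.4
Eliminate a: (row1) − 0.08/0.33·(row2) → 0.151515·b = 89.2379, so b = 588.97.
Back-substitute: a = (128.85 − 0.2·588.97) / 0.08 = 138.2.

138.20 kg product A, 588.97 kg product B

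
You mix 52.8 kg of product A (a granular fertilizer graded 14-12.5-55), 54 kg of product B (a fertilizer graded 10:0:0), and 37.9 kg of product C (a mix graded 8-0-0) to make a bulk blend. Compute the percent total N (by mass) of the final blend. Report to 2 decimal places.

Total mass = 52.8 + 54 + 37.9 = 144.7 kg.
N mass = 14%×52.8 + 10%×54 + 8%×37.9 = 15.824 kg.
% N = 15.824 / 144.7 = 10.9357%.

10.94% N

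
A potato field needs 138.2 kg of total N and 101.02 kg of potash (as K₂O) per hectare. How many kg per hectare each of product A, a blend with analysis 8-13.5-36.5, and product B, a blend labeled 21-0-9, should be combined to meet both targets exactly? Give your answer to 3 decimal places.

Per-hectare balance (a = product A, b = product B):
N: 0.08·a + 0.21·b = 138.2
K₂O: 0.365·a + 0.09·b = 101.02
Eliminate b: (row1) − 0.21/0.09·(row2) → -0.771667·a = -97.5133, so a = 126.3672.
Then b = (101.02 − 0.365·126.3672) / 0.09 = 609.9554.

126.367 kg product A, 609.955 kg product B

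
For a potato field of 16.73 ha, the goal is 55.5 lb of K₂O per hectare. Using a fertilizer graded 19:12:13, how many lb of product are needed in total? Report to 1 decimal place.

Product per hectare = 55.5 / 13% = 426.923 lb.
Total product = 426.923 × 16.73 = 7142.42 lb.

7142.4 lb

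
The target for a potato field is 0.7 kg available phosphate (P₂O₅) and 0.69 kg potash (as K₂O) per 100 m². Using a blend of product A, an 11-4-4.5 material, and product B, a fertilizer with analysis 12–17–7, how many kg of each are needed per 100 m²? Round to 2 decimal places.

14.08 kg product A, 0.80 kg product B

Per-100 m² balance (a = product A, b = product B):
P₂O₅: 0.04·a + 0.17·b = 0.7
K₂O: 0.045·a + 0.07·b = 0.69
Eliminate b: (row1) − 0.17/0.07·(row2) → -0.0692857·a = -0.975714, so a = 14.0825.
Then b = (0.69 − 0.045·14.0825) / 0.07 = 0.804124.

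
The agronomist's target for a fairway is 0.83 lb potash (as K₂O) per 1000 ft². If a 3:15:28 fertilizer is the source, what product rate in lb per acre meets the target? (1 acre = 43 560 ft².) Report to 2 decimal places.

Product per 1000 ft² = 0.83 / 28% = 2.96429 lb.
Convert to per acre: 2.96429 × 43.56 = 129.124 lb.

129.12 lb of product per acre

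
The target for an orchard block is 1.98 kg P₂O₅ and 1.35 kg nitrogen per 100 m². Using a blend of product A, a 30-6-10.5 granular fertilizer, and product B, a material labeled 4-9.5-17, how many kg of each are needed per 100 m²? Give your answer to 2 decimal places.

With a, b = kg per 100 m² of product A and product B:
P₂O₅: 0.06·a + 0.095·b = 1.98
N: 0.3·a + 0.04·b = 1.35
Solving simultaneously: a = 1.87931, b = 19.6552.

1.88 kg product A, 19.66 kg product B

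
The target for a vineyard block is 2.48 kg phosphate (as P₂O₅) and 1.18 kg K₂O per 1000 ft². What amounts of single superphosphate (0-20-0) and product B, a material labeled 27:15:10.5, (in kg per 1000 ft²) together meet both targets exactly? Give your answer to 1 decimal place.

Per-1000 ft² balance (a = single superphosphate, b = product B):
P₂O₅: 0.2·a + 0.15·b = 2.48
K₂O: 0·a + 0.105·b = 1.18
Solving simultaneously: a = 3.97143, b = 11.2381.

4.0 kg single superphosphate, 11.2 kg product B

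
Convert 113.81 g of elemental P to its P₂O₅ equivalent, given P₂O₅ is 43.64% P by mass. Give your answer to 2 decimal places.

260.79 g P₂O₅

P₂O₅ = 113.81 / 0.4364 = 260.793 g.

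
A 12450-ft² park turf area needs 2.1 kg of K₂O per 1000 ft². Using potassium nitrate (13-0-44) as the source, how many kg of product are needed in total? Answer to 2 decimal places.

Product per 1000 ft² = 2.1 / 44% = 4.77273 kg.
Total product = 4.77273 × 12450 / 1000 = 59.4205 kg.

59.42 kg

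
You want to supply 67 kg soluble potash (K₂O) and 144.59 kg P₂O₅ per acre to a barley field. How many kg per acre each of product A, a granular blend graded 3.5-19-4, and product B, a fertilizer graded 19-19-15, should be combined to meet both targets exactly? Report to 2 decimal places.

428.64 kg product A, 332.36 kg product B

Per-acre balance (a = product A, b = product B):
K₂O: 0.04·a + 0.15·b = 67
P₂O₅: 0.19·a + 0.19·b = 144.59
Eliminate b: (row1) − 0.15/0.19·(row2) → -0.11·a = -47.15, so a = 428.636.
Then b = (144.59 − 0.19·428.636) / 0.19 = 332.364.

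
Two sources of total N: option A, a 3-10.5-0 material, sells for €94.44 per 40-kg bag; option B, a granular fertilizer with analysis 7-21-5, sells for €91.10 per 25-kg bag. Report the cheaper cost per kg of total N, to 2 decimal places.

option A: N per bag = 40 × 3% = 1.2 kg; cost = 94.44 / 1.2 = €78.7000/kg N.
option B: N per bag = 25 × 7% = 1.75 kg; cost = 91.10 / 1.75 = €52.0571/kg N.
option B is cheaper.

€52.06 per kg N (option B)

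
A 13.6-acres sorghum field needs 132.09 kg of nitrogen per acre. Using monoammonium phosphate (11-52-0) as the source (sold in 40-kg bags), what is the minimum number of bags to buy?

Product per acre = 132.09 / 11% = 1200.82 kg.
Total product = 1200.82 × 13.6 = 16331.1 kg.
Bags = ⌈16331.1 / 40⌉ = 409.

409 bags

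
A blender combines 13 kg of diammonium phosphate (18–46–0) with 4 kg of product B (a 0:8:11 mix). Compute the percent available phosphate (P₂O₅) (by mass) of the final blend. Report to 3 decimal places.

37.059% P₂O₅

Total mass = 13 + 4 = 17 kg.
P₂O₅ mass = 46%×13 + 8%×4 = 6.3 kg.
% P₂O₅ = 6.3 / 17 = 37.0588%.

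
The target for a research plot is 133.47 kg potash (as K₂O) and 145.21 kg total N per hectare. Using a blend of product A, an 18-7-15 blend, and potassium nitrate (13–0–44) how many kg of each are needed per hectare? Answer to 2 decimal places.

779.59 kg product A, 37.57 kg potassium nitrate

Per-hectare balance (a = product A, b = potassium nitrate):
K₂O: 0.15·a + 0.44·b = 133.47
N: 0.18·a + 0.13·b = 145.21
From row1: a = (133.47 − 0.44·b) / 0.15.
Into row2: 0.18·(133.47 − 0.44·b)/0.15 + 0.13·b = 145.21 → b = 37.5729, a = 779.586.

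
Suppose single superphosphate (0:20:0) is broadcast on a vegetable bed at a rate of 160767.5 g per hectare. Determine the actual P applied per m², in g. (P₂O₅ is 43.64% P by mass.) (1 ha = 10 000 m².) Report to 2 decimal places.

P₂O₅ per hectare = 160767.5 × 20% = 32153.5 g.
Elemental P = 32153.5 × 0.4364 = 14031.8 g per hectare.
Convert to per m²: 14031.8 × 0.0001 = 1.40318 g.

1.40 g P per sq m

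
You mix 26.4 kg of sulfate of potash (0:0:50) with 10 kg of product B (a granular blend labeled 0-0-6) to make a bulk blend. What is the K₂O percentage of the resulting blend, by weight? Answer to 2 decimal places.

37.91% K₂O

Total mass = 26.4 + 10 = 36.4 kg.
K₂O mass = 50%×26.4 + 6%×10 = 13.8 kg.
% K₂O = 13.8 / 36.4 = 37.9121%.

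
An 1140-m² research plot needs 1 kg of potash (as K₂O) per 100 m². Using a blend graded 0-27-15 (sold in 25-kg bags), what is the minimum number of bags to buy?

Product per 100 m² = 1 / 15% = 6.66667 kg.
Total product = 6.66667 × 1140 / 100 = 76 kg.
Bags = ⌈76 / 25⌉ = 4.

4 bags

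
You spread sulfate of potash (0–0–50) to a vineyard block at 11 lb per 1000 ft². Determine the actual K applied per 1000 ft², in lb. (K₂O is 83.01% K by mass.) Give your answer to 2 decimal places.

K₂O per 1000 ft² = 11 × 50% = 5.5 lb.
Elemental K = 5.5 × 0.8301 = 4.56555 lb per 1000 ft².

4.57 lb K per thousand sq ft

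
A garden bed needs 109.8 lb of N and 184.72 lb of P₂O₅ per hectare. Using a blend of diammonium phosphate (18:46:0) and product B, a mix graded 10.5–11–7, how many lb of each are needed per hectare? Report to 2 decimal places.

256.76 lb diammonium phosphate, 605.56 lb product B

Let a = lb of diammonium phosphate, b = lb of product B (per hectare).
N: 0.18·a + 0.105·b = 109.8
P₂O₅: 0.46·a + 0.11·b = 184.72
Eliminate a: (row1) − 0.18/0.46·(row2) → 0.0619565·b = 37.5183, so b = 605.558.
Back-substitute: a = (109.8 − 0.105·605.558) / 0.18 = 256.758.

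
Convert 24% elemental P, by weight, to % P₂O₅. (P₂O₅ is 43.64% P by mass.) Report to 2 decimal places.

55.00% P₂O₅

%P₂O₅ = 24 / 0.4364 = 54.9954%.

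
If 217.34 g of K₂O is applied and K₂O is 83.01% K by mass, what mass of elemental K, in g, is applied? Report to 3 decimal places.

K = 217.34 × 0.8301 = 180.4139 g.

180.414 g K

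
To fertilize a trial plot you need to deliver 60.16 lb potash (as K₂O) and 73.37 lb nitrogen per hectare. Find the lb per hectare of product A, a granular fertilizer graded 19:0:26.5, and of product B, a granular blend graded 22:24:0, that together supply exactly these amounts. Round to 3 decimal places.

227.019 lb product A, 137.438 lb product B

Let a = lb of product A, b = lb of product B (per hectare).
K₂O: 0.265·a + 0·b = 60.16
N: 0.19·a + 0.22·b = 73.37
Eliminate b: (row1) − 0/0.22·(row2) → 0.265·a = 60.16, so a = 227.0189.
Then b = (73.37 − 0.19·227.0189) / 0.22 = 137.4383.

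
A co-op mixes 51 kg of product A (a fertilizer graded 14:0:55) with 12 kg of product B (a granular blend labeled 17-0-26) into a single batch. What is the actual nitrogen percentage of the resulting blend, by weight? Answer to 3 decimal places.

Total mass = 51 + 12 = 63 kg.
N mass = 14%×51 + 17%×12 = 9.18 kg.
% N = 9.18 / 63 = 14.5714%.

14.571% N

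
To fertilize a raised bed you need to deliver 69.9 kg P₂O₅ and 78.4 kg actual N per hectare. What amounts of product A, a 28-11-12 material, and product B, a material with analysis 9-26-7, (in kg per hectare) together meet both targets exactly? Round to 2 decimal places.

224.05 kg product A, 174.05 kg product B

With a, b = kg per hectare of product A and product B:
P₂O₅: 0.11·a + 0.26·b = 69.9
N: 0.28·a + 0.09·b = 78.4
Solving simultaneously: a = 224.054, b = 174.054.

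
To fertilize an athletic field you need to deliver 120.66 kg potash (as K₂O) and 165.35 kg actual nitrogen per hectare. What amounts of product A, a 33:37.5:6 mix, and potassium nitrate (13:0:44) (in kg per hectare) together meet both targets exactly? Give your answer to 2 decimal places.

415.34 kg product A, 217.59 kg potassium nitrate

Per-hectare balance (a = product A, b = potassium nitrate):
K₂O: 0.06·a + 0.44·b = 120.66
N: 0.33·a + 0.13·b = 165.35
Eliminate b: (row1) − 0.44/0.13·(row2) → -1.05692·a = -438.986, so a = 415.344.
Then b = (165.35 − 0.33·415.344) / 0.13 = 217.5895.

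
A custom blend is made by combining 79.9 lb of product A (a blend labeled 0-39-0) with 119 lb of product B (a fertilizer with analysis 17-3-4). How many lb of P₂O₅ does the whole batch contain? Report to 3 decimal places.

P₂O₅ mass = 39%×79.9 + 3%×119 = 34.731 lb.

34.731 lb P₂O₅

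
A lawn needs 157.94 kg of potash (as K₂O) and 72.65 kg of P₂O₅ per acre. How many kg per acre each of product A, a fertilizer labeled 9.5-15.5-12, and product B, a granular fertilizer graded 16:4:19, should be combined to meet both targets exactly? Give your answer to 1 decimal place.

303.7 kg product A, 639.5 kg product B

Per-acre balance (a = product A, b = product B):
K₂O: 0.12·a + 0.19·b = 157.94
P₂O₅: 0.155·a + 0.04·b = 72.65
Eliminate a: (row1) − 0.12/0.155·(row2) → 0.159032·b = 101.695, so b = 639.46.
Back-substitute: a = (157.94 − 0.19·639.46) / 0.12 = 303.688.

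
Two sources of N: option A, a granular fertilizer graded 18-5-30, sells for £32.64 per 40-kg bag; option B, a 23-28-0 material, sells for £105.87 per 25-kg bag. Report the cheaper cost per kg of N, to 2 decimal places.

£4.53 per kg N (option A)

option A: N per bag = 40 × 18% = 7.2 kg; cost = 32.64 / 7.2 = £4.5333/kg N.
option B: N per bag = 25 × 23% = 5.75 kg; cost = 105.87 / 5.75 = £18.4122/kg N.
option A is cheaper.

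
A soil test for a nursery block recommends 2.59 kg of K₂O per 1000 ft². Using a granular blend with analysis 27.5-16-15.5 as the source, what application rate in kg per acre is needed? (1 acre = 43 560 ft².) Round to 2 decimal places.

Product per 1000 ft² = 2.59 / 15.5% = 16.7097 kg.
Convert to per acre: 16.7097 × 43.56 = 727.874 kg.

727.87 kg of product per acre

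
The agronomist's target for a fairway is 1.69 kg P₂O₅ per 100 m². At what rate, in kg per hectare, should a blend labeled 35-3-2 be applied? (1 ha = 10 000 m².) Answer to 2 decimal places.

5633.33 kg of product per hectare

Product per 100 m² = 1.69 / 3% = 56.3333 kg.
Convert to per hectare: 56.3333 × 100 = 5633.333 kg.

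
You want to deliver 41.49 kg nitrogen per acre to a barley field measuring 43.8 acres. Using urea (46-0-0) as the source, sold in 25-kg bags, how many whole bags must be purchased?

Product per acre = 41.49 / 46% = 90.1957 kg.
Total product = 90.1957 × 43.8 = 3950.57 kg.
Bags = ⌈3950.57 / 25⌉ = 159.

159 bags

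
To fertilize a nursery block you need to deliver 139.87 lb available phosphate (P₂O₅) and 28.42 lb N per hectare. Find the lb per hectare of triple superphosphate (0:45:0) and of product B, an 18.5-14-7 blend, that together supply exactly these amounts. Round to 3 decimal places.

263.029 lb triple superphosphate, 153.622 lb product B

Let a = lb of triple superphosphate, b = lb of product B (per hectare).
P₂O₅: 0.45·a + 0.14·b = 139.87
N: 0·a + 0.185·b = 28.42
Solving simultaneously: a = 263.0288, b = 153.6216.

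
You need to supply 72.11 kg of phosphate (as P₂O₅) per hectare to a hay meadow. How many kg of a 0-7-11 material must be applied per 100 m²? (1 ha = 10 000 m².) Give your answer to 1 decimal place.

10.3 kg of product per hundred sq m

Product per hectare = 72.11 / 7% = 1030.14 kg.
Convert to per 100 m²: 1030.14 × 0.01 = 10.3014 kg.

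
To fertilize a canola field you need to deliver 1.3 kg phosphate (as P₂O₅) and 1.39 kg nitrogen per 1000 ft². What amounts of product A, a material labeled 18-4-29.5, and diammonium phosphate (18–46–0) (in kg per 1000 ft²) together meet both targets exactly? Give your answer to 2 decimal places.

With a, b = kg per 1000 ft² of product A and diammonium phosphate:
P₂O₅: 0.04·a + 0.46·b = 1.3
N: 0.18·a + 0.18·b = 1.39
Eliminate a: (row1) − 0.04/0.18·(row2) → 0.42·b = 0.991111, so b = 2.35979.
Back-substitute: a = (1.3 − 0.46·2.35979) / 0.04 = 5.36243.

5.36 kg product A, 2.36 kg diammonium phosphate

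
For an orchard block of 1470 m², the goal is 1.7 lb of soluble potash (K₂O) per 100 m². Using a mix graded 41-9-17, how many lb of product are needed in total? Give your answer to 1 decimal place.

Product per 100 m² = 1.7 / 17% = 10 lb.
Total product = 10 × 1470 / 100 = 147 lb.

147.0 lb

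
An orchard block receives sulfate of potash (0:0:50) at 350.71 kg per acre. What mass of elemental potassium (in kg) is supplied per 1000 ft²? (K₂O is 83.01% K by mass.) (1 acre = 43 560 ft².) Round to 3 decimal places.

K₂O per acre = 350.71 × 50% = 175.355 kg.
Elemental K = 175.355 × 0.8301 = 145.562 kg per acre.
Convert to per 1000 ft²: 145.562 × 0.0229568 = 3.34165 kg.

3.342 kg K per thousand sq ft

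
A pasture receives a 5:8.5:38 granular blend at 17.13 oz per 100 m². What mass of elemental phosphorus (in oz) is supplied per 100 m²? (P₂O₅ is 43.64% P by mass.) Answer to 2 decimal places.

0.64 oz P per hundred sq m

P₂O₅ per 100 m² = 17.13 × 8.5% = 1.45605 oz.
Elemental P = 1.45605 × 0.4364 = 0.63542 oz per 100 m².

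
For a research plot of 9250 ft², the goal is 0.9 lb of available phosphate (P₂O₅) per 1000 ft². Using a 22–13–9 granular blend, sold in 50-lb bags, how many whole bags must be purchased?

Product per 1000 ft² = 0.9 / 13% = 6.92308 lb.
Total product = 6.92308 × 9250 / 1000 = 64.0385 lb.
Bags = ⌈64.0385 / 50⌉ = 2.

2 bags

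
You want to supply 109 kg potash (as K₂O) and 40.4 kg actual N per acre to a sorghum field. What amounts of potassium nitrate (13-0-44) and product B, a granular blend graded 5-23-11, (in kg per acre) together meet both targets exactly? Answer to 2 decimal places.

130.65 kg potassium nitrate, 468.31 kg product B

Let a = kg of potassium nitrate, b = kg of product B (per acre).
K₂O: 0.44·a + 0.11·b = 109
N: 0.13·a + 0.05·b = 40.4
Solving simultaneously: a = 130.649, b = 468.312.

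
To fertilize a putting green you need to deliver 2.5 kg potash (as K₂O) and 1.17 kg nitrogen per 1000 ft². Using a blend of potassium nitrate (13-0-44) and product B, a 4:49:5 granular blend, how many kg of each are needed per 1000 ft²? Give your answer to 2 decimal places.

3.74 kg potassium nitrate, 17.10 kg product B

Let a = kg of potassium nitrate, b = kg of product B (per 1000 ft²).
K₂O: 0.44·a + 0.05·b = 2.5
N: 0.13·a + 0.04·b = 1.17
Eliminate a: (row1) − 0.44/0.13·(row2) → -0.0853846·b = -1.46, so b = 17.0991.
Back-substitute: a = (2.5 − 0.05·17.0991) / 0.44 = 3.73874.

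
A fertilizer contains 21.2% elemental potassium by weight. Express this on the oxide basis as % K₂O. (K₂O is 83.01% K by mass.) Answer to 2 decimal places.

25.54% K₂O

%K₂O = 21.2 / 0.8301 = 25.5391%.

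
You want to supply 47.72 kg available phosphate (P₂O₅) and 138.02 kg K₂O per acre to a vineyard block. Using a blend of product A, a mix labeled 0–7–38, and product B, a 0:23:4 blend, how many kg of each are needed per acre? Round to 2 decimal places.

352.67 kg product A, 100.14 kg product B

With a, b = kg per acre of product A and product B:
P₂O₅: 0.07·a + 0.23·b = 47.72
K₂O: 0.38·a + 0.04·b = 138.02
Eliminate a: (row1) − 0.07/0.38·(row2) → 0.222632·b = 22.2953, so b = 100.144.
Back-substitute: a = (47.72 − 0.23·100.144) / 0.07 = 352.669.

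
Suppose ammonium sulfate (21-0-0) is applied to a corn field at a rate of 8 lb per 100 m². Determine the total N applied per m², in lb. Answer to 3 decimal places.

0.017 lb N per sq m

nitrogen per 100 m² = 8 × 21% = 1.68 lb.
Convert to per m²: 1.68 × 0.01 = 0.0168 lb.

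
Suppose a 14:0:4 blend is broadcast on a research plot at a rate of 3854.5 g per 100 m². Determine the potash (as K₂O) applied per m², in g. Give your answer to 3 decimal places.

1.542 g K₂O per sq m

K₂O per 100 m² = 3854.5 × 4% = 154.18 g.
Convert to per m²: 154.18 × 0.01 = 1.5418 g.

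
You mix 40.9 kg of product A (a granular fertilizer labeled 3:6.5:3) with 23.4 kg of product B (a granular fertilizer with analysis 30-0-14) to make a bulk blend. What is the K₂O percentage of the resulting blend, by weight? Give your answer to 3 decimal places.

Total mass = 40.9 + 23.4 = 64.3 kg.
K₂O mass = 3%×40.9 + 14%×23.4 = 4.503 kg.
% K₂O = 4.503 / 64.3 = 7.00311%.

7.003% K₂O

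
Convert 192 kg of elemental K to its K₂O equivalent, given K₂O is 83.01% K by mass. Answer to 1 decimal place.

K₂O = 192 / 0.8301 = 231.297 kg.

231.3 kg K₂O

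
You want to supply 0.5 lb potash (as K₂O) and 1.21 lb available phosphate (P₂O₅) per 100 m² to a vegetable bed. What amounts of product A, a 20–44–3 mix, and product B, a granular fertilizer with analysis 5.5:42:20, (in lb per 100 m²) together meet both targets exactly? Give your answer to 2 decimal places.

Let a = lb of product A, b = lb of product B (per 100 m²).
K₂O: 0.03·a + 0.2·b = 0.5
P₂O₅: 0.44·a + 0.42·b = 1.21
From row1: a = (0.5 − 0.2·b) / 0.03.
Into row2: 0.44·(0.5 − 0.2·b)/0.03 + 0.42·b = 1.21 → b = 2.43634, a = 0.424403.

0.42 lb product A, 2.44 lb product B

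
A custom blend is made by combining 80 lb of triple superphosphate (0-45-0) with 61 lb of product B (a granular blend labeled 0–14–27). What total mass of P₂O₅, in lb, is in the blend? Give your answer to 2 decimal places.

44.54 lb P₂O₅

P₂O₅ mass = 45%×80 + 14%×61 = 44.54 lb.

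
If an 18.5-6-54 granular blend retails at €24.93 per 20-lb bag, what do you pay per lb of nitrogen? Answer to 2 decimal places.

N in bag = 20 × 18.5% = 3.7 lb.
Cost per lb N = €24.93 / 3.7 = €6.7378.

€6.74 per lb N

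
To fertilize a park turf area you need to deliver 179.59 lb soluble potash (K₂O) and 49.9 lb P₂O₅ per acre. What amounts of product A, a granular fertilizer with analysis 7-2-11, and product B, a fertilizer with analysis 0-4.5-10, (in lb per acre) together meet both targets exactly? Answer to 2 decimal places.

1047.98 lb product A, 643.12 lb product B

Per-acre balance (a = product A, b = product B):
K₂O: 0.11·a + 0.1·b = 179.59
P₂O₅: 0.02·a + 0.045·b = 49.9
From row1: a = (179.59 − 0.1·b) / 0.11.
Into row2: 0.02·(179.59 − 0.1·b)/0.11 + 0.045·b = 49.9 → b = 643.119, a = 1047.983.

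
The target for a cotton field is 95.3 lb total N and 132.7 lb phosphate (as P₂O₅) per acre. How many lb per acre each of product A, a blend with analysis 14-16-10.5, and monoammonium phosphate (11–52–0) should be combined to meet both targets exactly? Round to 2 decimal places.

633.32 lb product A, 60.33 lb monoammonium phosphate

With a, b = lb per acre of product A and monoammonium phosphate:
N: 0.14·a + 0.11·b = 95.3
P₂O₅: 0.16·a + 0.52·b = 132.7
Eliminate b: (row1) − 0.11/0.52·(row2) → 0.106154·a = 67.2288, so a = 633.315.
Then b = (132.7 − 0.16·633.315) / 0.52 = 60.3261.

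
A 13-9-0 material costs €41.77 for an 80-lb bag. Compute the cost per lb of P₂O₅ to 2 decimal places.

€5.80 per lb P₂O₅

P₂O₅ in bag = 80 × 9% = 7.2 lb.
Cost per lb P₂O₅ = €41.77 / 7.2 = €5.8014.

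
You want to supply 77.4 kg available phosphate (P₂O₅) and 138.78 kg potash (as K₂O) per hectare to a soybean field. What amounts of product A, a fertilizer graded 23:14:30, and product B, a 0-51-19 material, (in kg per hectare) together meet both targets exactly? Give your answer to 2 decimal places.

443.61 kg product A, 29.99 kg product B

Per-hectare balance (a = product A, b = product B):
P₂O₅: 0.14·a + 0.51·b = 77.4
K₂O: 0.3·a + 0.19·b = 138.78
From row1: a = (77.4 − 0.51·b) / 0.14.
Into row2: 0.3·(77.4 − 0.51·b)/0.14 + 0.19·b = 138.78 → b = 29.9905, a = 443.606.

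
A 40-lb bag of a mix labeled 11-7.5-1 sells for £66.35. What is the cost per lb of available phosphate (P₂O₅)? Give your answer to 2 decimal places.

P₂O₅ in bag = 40 × 7.5% = 3 lb.
Cost per lb P₂O₅ = £66.35 / 3 = £22.1167.

£22.12 per lb P₂O₅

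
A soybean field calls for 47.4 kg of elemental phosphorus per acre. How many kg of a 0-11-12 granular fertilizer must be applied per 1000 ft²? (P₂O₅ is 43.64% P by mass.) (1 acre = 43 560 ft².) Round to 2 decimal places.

22.67 kg of product per thousand sq ft

As P₂O₅: 47.4 / 0.4364 = 108.616 kg per acre.
Product per acre = 108.616 / 11% = 987.418 kg.
Convert to per 1000 ft²: 987.418 × 0.0229568 = 22.668 kg.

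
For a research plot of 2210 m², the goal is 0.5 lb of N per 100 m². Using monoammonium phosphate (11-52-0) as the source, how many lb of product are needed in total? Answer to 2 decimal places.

Product per 100 m² = 0.5 / 11% = 4.54545 lb.
Total product = 4.54545 × 2210 / 100 = 100.4545 lb.

100.45 lb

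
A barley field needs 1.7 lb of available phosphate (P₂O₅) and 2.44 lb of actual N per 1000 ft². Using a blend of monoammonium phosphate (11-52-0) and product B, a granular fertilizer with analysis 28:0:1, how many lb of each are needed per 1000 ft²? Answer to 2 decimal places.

3.27 lb monoammonium phosphate, 7.43 lb product B

Let a = lb of monoammonium phosphate, b = lb of product B (per 1000 ft²).
P₂O₅: 0.52·a + 0·b = 1.7
N: 0.11·a + 0.28·b = 2.44
From row1: a = (1.7 − 0·b) / 0.52.
Into row2: 0.11·(1.7 − 0·b)/0.52 + 0.28·b = 2.44 → b = 7.42995, a = 3.26923.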